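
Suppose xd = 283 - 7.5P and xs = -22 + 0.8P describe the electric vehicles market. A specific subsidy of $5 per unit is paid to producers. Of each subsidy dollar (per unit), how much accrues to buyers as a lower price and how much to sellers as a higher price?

Buyers gain 40/83 per unit; sellers gain 375/83 per unit

Pre-subsidy: 283 - 7.5P = -22 + 0.8P gives P* = 3050/83, x* = 614/83.
With the subsidy, sellers receive Ps = Pb + 5 for each unit, where Pb is the price buyers pay.
Supply in terms of Pb becomes xs = -22 + 0.8(Pb + 5) = -18 + 0.8Pb. Setting this equal to demand: 283 - 7.5Pb = -18 + 0.8Pb, so Pb = 3010/83.
Sellers receive Ps = 3010/83 + 5 = 3425/83; x' = 283 − 7.5·(3010/83) = 914/83.
Buyers' price falls by P* − Pb = 3050/83 − 3010/83 = 40/83; sellers' price rises by Ps − P* = 3425/83 − 3050/83 = 375/83.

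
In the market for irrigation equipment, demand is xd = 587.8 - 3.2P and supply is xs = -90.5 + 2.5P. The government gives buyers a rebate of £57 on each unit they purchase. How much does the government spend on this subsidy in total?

Government cost = £16359

Pre-subsidy: 587.8 - 3.2P = -90.5 + 2.5P gives P* = 119, x* = 207.
With the rebate, buyers effectively pay Pb = Ps − 57, where Ps is the price sellers receive.
Demand in terms of Ps becomes xd = 587.8 − 3.2(Ps − 57) = 770.2 - 3.2Ps. Setting this equal to supply: 770.2 - 3.2Ps = -90.5 + 2.5Ps, so Ps = 151.
Buyers pay Pb = 151 − 57 = 94; x' = -90.5 + 2.5·151 = 287.
Government outlay = subsidy × quantity = 57 × 287 = 16359.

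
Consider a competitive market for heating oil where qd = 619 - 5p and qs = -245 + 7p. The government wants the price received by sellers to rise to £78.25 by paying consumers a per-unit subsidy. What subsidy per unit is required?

Required subsidy s = £15 per unit

At a seller price of 78.25, quantity supplied is -245 + 7·78.25 = 302.75.
Buyers absorb 302.75 only when they pay pb with 619 − 5·pb = 302.75, i.e. pb = 63.25.
s = ps − pb = 78.25 − 63.25 = 15.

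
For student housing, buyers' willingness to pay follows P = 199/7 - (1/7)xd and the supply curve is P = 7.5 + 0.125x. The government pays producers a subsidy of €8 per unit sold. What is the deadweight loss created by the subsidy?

Deadweight loss = 1792/15

Pre-subsidy: 199/7 - (1/7)x = 7.5 + 0.125x gives x* = 1172/15 and P* = 259/15.
With the subsidy, sellers receive Ps = Pb + 8 for each unit, where Pb is the price buyers pay.
On the curves, Pb = 199/7 - (1/7)x and Ps = 7.5 + 0.125x; the wedge Ps − Pb = 8 gives 7.5 + 0.125x − (199/7 - (1/7)x) = 8, so x' = 108.
Then Pb = 199/7 − (1/7)·108 = 13 and Ps = 7.5 + 0.125·108 = 21.
The subsidy expands output by 108 − 1172/15 = 448/15 past the efficient level; on those units the gap between marginal cost and willingness to pay runs from 0 up to 8.
DWL = ½ × 8 × 448/15 = 1792/15.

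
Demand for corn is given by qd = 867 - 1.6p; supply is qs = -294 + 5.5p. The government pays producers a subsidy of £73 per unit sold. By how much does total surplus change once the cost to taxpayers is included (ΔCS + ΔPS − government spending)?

Pre-subsidy: 867 - 1.6p = -294 + 5.5p gives p* = 11610/71, q* = 42981/71.
With the subsidy, sellers receive ps = pb + 73 for each unit, where pb is the price buyers pay.
Supply in terms of pb becomes qs = -294 + 5.5(pb + 73) = 107.5 + 5.5pb. Setting this equal to demand: 867 - 1.6pb = 107.5 + 5.5pb, so pb = 7595/71.
Sellers receive ps = 7595/71 + 73 = 12778/71; q' = 867 − 1.6·(7595/71) = 49405/71.
ΔCS = ½(42981/71 + 49405/71)(11610/71 − 7595/71) = 185464895/5041; ΔPS = ½(42981/71 + 49405/71)(12778/71 − 11610/71) = 53953424/5041.
Government spending = 73 × 49405/71 = 3606565/71.
Net change = 185464895/5041 + 53953424/5041 − 3606565/71 = -234476/71. The loss equals the DWL triangle ½·73·6424/71.

Net change in total surplus = -234476/71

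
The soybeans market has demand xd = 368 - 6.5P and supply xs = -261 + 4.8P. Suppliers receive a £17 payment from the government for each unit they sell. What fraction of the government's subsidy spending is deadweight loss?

DWL / government spending = 884/2001

Pre-subsidy: 368 - 6.5P = -261 + 4.8P gives P* = 6290/113, x* = 699/113.
With the subsidy, sellers receive Ps = Pb + 17 for each unit, where Pb is the price buyers pay.
Supply in terms of Pb becomes xs = -261 + 4.8(Pb + 17) = -179.4 + 4.8Pb. Setting this equal to demand: 368 - 6.5Pb = -179.4 + 4.8Pb, so Pb = 5474/113.
Sellers receive Ps = 5474/113 + 17 = 7395/113; x' = 368 − 6.5·(5474/113) = 6003/113.
ΔCS = ½(699/113 + 6003/113)(6290/113 − 5474/113) = 2734416/12769; ΔPS = ½(699/113 + 6003/113)(7395/113 − 6290/113) = 3702855/12769.
Government spending = 17 × 6003/113 = 102051/113.
DWL = ½ × 17 × (6003/113 − 699/113) = 45084/113; fraction = (45084/113) / (102051/113) = 884/2001.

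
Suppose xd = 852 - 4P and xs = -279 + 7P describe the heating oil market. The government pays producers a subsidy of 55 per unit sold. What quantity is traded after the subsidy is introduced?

Pre-subsidy: 852 - 4P = -279 + 7P gives P* = 1131/11, x* = 4848/11.
With the subsidy, sellers receive Ps = Pb + 55 for each unit, where Pb is the price buyers pay.
Supply in terms of Pb becomes xs = -279 + 7(Pb + 55) = 106 + 7Pb. Setting this equal to demand: 852 - 4Pb = 106 + 7Pb, so Pb = 746/11.
Sellers receive Ps = 746/11 + 55 = 1351/11; x' = 852 − 4·(746/11) = 6388/11.

x' = 6388/11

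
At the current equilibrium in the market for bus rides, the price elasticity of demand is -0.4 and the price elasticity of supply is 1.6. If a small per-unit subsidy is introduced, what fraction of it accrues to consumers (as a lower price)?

For a small subsidy around the equilibrium, the benefit split depends on the relative slopes, which at a point are proportional to the elasticities.
Buyer share = εs/(εs + |εd|) = 1.6/(1.6 + 0.4) = 0.8; seller share = |εd|/(εs + |εd|) = 0.2.

Consumer share = 0.8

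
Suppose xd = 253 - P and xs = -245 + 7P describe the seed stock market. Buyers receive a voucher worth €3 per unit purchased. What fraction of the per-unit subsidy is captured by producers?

Pre-subsidy: 253 - P = -245 + 7P gives P* = 62.25, x* = 190.75.
With the rebate, buyers effectively pay Pb = Ps − 3, where Ps is the price sellers receive.
Demand in terms of Ps becomes xd = 253 − 1(Ps − 3) = 256 - Ps. Setting this equal to supply: 256 - Ps = -245 + 7Ps, so Ps = 62.625.
Buyers pay Pb = 62.625 − 3 = 59.625; x' = -245 + 7·62.625 = 193.375.
Buyers' price falls by P* − Pb = 62.25 − 59.625 = 2.625; sellers' price rises by Ps − P* = 62.625 − 62.25 = 0.375.
So producers capture 0.375/3 = 0.125 of each unit of subsidy.

Producer share = 0.125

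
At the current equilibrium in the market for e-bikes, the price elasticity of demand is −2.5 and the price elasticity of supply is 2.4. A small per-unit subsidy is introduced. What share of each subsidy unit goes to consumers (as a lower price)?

Consumer share = 24/49

For a small subsidy around the equilibrium, the benefit split depends on the relative slopes, which at a point are proportional to the elasticities.
Buyer share = εs/(εs + |εd|) = 2.4/(2.4 + 2.5) = 24/49; seller share = |εd|/(εs + |εd|) = 25/49.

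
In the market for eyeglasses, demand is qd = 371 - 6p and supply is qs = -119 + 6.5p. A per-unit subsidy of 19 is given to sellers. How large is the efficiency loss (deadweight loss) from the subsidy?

Deadweight loss = 563.16

Pre-subsidy: 371 - 6p = -119 + 6.5p gives p* = 39.2, q* = 135.8.
With the subsidy, sellers receive ps = pb + 19 for each unit, where pb is the price buyers pay.
Supply in terms of pb becomes qs = -119 + 6.5(pb + 19) = 4.5 + 6.5pb. Setting this equal to demand: 371 - 6pb = 4.5 + 6.5pb, so pb = 29.32.
Sellers receive ps = 29.32 + 19 = 48.32; q' = 371 − 6·29.32 = 195.08.
The subsidy expands output by 195.08 − 135.8 = 59.28 past the efficient level; on those units the gap between marginal cost and willingness to pay runs from 0 up to 19.
DWL = ½ × 19 × 59.28 = 563.16.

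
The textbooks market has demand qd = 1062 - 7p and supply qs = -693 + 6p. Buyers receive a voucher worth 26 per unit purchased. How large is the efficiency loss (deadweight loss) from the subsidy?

Pre-subsidy: 1062 - 7p = -693 + 6p gives p* = 135, q* = 117.
With the rebate, buyers effectively pay pb = ps − 26, where ps is the price sellers receive.
Demand in terms of ps becomes qd = 1062 − 7(ps − 26) = 1244 - 7ps. Setting this equal to supply: 1244 - 7ps = -693 + 6ps, so ps = 149.
Buyers pay pb = 149 − 26 = 123; q' = -693 + 6·149 = 201.
The subsidy expands output by 201 − 117 = 84 past the efficient level; on those units the gap between marginal cost and willingness to pay runs from 0 up to 26.
DWL = ½ × 26 × 84 = 1092.

Deadweight loss = 1092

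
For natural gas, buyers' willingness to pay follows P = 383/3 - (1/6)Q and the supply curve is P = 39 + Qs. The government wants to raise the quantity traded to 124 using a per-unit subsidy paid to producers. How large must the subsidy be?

At Q = 124, from the demand curve buyers pay Pb = 383/3 − (1/6)·124 = 107; from the supply curve sellers need Ps = 39 + 1·124 = 163.
The subsidy must fill the gap: s = Ps − Pb = 163 − 107 = 56.

Required subsidy s = 56 per unit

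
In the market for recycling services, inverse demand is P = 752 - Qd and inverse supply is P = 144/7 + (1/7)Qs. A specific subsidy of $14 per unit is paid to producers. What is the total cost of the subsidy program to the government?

Government cost = $9131.5

Pre-subsidy: 752 - Q = 144/7 + (1/7)Q gives Q* = 640 and P* = 112.
With the subsidy, sellers receive Ps = Pb + 14 for each unit, where Pb is the price buyers pay.
On the curves, Pb = 752 - Q and Ps = 144/7 + (1/7)Q; the wedge Ps − Pb = 14 gives 144/7 + (1/7)Q − (752 - Q) = 14, so Q' = 652.25.
Then Pb = 752 − 1·652.25 = 99.75 and Ps = 144/7 + (1/7)·652.25 = 113.75.
Government outlay = subsidy × quantity = 14 × 652.25 = 9131.5.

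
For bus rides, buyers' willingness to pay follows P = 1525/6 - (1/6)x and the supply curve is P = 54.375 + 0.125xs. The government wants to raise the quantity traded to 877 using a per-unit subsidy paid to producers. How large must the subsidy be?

Required subsidy s = 56 per unit

At x = 877, from the demand curve buyers pay Pb = 1525/6 − (1/6)·877 = 108; from the supply curve sellers need Ps = 54.375 + 0.125·877 = 164.
The subsidy must fill the gap: s = Ps − Pb = 164 − 108 = 56.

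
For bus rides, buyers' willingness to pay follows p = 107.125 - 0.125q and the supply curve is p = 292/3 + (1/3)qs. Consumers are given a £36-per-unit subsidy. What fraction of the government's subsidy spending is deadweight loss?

Pre-subsidy: 107.125 - 0.125q = 292/3 + (1/3)q gives q* = 235/11 and p* = 1149/11.
With the rebate, buyers effectively pay pb = ps − 36, where ps is the price sellers receive.
On the curves, pb = 107.125 - 0.125q and ps = 292/3 + (1/3)q; the wedge ps − pb = 36 gives 292/3 + (1/3)q − (107.125 - 0.125q) = 36, so q' = 1099/11.
Then pb = 107.125 − 0.125·(1099/11) = 1041/11 and ps = 292/3 + (1/3)·(1099/11) = 1437/11.
ΔCS = ½(235/11 + 1099/11)(1149/11 − 1041/11) = 72036/121; ΔPS = ½(235/11 + 1099/11)(1437/11 − 1149/11) = 192096/121.
Government spending = 36 × 1099/11 = 39564/11.
DWL = ½ × 36 × (1099/11 − 235/11) = 15552/11; fraction = (15552/11) / (39564/11) = 432/1099.

DWL / government spending = 432/1099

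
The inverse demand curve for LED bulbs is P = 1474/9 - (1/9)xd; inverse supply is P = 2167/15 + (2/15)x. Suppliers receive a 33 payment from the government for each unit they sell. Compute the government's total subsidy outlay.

Pre-subsidy: 1474/9 - (1/9)x = 2167/15 + (2/15)x gives x* = 79 and P* = 155.
With the subsidy, sellers receive Ps = Pb + 33 for each unit, where Pb is the price buyers pay.
On the curves, Pb = 1474/9 - (1/9)x and Ps = 2167/15 + (2/15)x; the wedge Ps − Pb = 33 gives 2167/15 + (2/15)x − (1474/9 - (1/9)x) = 33, so x' = 214.
Then Pb = 1474/9 − (1/9)·214 = 140 and Ps = 2167/15 + (2/15)·214 = 173.
Government outlay = subsidy × quantity = 33 × 214 = 7062.

Government cost = 7062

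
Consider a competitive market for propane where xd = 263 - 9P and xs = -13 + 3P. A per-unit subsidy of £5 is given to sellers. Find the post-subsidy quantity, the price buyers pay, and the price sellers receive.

x' = 67.25; buyers pay £21.75; sellers receive £26.75

Pre-subsidy: 263 - 9P = -13 + 3P gives P* = 23, x* = 56.
With the subsidy, sellers receive Ps = Pb + 5 for each unit, where Pb is the price buyers pay.
Supply in terms of Pb becomes xs = -13 + 3(Pb + 5) = 2 + 3Pb. Setting this equal to demand: 263 - 9Pb = 2 + 3Pb, so Pb = 21.75.
Sellers receive Ps = 21.75 + 5 = 26.75; x' = 263 − 9·21.75 = 67.25.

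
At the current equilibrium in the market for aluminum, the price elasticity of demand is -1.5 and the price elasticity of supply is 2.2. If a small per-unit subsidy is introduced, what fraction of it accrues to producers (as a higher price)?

For a small subsidy around the equilibrium, the benefit split depends on the relative slopes, which at a point are proportional to the elasticities.
Buyer share = εs/(εs + |εd|) = 2.2/(2.2 + 1.5) = 22/37; seller share = |εd|/(εs + |εd|) = 15/37.
So producers capture 15/37 of the subsidy.

Producer share = 15/37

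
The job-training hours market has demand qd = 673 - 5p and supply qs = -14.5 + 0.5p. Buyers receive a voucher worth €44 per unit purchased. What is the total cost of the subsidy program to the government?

Pre-subsidy: 673 - 5p = -14.5 + 0.5p gives p* = 125, q* = 48.
With the rebate, buyers effectively pay pb = ps − 44, where ps is the price sellers receive.
Demand in terms of ps becomes qd = 673 − 5(ps − 44) = 893 - 5ps. Setting this equal to supply: 893 - 5ps = -14.5 + 0.5ps, so ps = 165.
Buyers pay pb = 165 − 44 = 121; q' = -14.5 + 0.5·165 = 68.
Government outlay = subsidy × quantity = 44 × 68 = 2992.

Government cost = €2992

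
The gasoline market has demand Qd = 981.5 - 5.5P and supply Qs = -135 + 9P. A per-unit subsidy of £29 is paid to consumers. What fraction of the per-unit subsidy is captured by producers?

Pre-subsidy: 981.5 - 5.5P = -135 + 9P gives P* = 77, Q* = 558.
With the rebate, buyers effectively pay Pb = Ps − 29, where Ps is the price sellers receive.
Demand in terms of Ps becomes Qd = 981.5 − 5.5(Ps − 29) = 1141 - 5.5Ps. Setting this equal to supply: 1141 - 5.5Ps = -135 + 9Ps, so Ps = 88.
Buyers pay Pb = 88 − 29 = 59; Q' = -135 + 9·88 = 657.
Buyers' price falls by P* − Pb = 77 − 59 = 18; sellers' price rises by Ps − P* = 88 − 77 = 11.
So producers capture 11/29 = 11/29 of each unit of subsidy.

Producer share = 11/29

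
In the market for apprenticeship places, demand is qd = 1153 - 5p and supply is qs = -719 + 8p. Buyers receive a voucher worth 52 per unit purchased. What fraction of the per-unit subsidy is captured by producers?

Pre-subsidy: 1153 - 5p = -719 + 8p gives p* = 144, q* = 433.
With the rebate, buyers effectively pay pb = ps − 52, where ps is the price sellers receive.
Demand in terms of ps becomes qd = 1153 − 5(ps − 52) = 1413 - 5ps. Setting this equal to supply: 1413 - 5ps = -719 + 8ps, so ps = 164.
Buyers pay pb = 164 − 52 = 112; q' = -719 + 8·164 = 593.
Buyers' price falls by p* − pb = 144 − 112 = 32; sellers' price rises by ps − p* = 164 − 144 = 20.
So producers capture 20/52 = 5/13 of each unit of subsidy.

Producer share = 5/13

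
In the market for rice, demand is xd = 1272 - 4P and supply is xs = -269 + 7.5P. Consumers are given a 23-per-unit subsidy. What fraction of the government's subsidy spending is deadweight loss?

DWL / government spending = 15/398

Pre-subsidy: 1272 - 4P = -269 + 7.5P gives P* = 134, x* = 736.
With the rebate, buyers effectively pay Pb = Ps − 23, where Ps is the price sellers receive.
Demand in terms of Ps becomes xd = 1272 − 4(Ps − 23) = 1364 - 4Ps. Setting this equal to supply: 1364 - 4Ps = -269 + 7.5Ps, so Ps = 142.
Buyers pay Pb = 142 − 23 = 119; x' = -269 + 7.5·142 = 796.
ΔCS = ½(736 + 796)(134 − 119) = 11490; ΔPS = ½(736 + 796)(142 − 134) = 6128.
Government spending = 23 × 796 = 18308.
DWL = ½ × 23 × (796 − 736) = 690; fraction = 690 / 18308 = 15/398.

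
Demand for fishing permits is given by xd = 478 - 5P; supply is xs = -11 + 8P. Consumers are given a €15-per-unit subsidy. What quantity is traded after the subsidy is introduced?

Pre-subsidy: 478 - 5P = -11 + 8P gives P* = 489/13, x* = 3769/13.
With the rebate, buyers effectively pay Pb = Ps − 15, where Ps is the price sellers receive.
Demand in terms of Ps becomes xd = 478 − 5(Ps − 15) = 553 - 5Ps. Setting this equal to supply: 553 - 5Ps = -11 + 8Ps, so Ps = 564/13.
Buyers pay Pb = 564/13 − 15 = 369/13; x' = -11 + 8·(564/13) = 4369/13.

x' = 4369/13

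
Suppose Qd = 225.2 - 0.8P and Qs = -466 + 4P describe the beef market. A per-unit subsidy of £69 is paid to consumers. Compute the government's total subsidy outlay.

Pre-subsidy: 225.2 - 0.8P = -466 + 4P gives P* = 144, Q* = 110.
With the rebate, buyers effectively pay Pb = Ps − 69, where Ps is the price sellers receive.
Demand in terms of Ps becomes Qd = 225.2 − 0.8(Ps − 69) = 280.4 - 0.8Ps. Setting this equal to supply: 280.4 - 0.8Ps = -466 + 4Ps, so Ps = 155.5.
Buyers pay Pb = 155.5 − 69 = 86.5; Q' = -466 + 4·155.5 = 156.
Government outlay = subsidy × quantity = 69 × 156 = 10764.

Government cost = £10764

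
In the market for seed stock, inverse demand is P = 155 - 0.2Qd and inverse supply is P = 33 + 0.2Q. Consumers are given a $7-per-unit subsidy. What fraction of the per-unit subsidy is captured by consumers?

Pre-subsidy: 155 - 0.2Q = 33 + 0.2Q gives Q* = 305 and P* = 94.
With the rebate, buyers effectively pay Pb = Ps − 7, where Ps is the price sellers receive.
On the curves, Pb = 155 - 0.2Q and Ps = 33 + 0.2Q; the wedge Ps − Pb = 7 gives 33 + 0.2Q − (155 - 0.2Q) = 7, so Q' = 322.5.
Then Pb = 155 − 0.2·322.5 = 90.5 and Ps = 33 + 0.2·322.5 = 97.5.
Buyers' price falls by P* − Pb = 94 − 90.5 = 3.5; sellers' price rises by Ps − P* = 97.5 − 94 = 3.5.
So consumers capture 3.5/7 = 0.5 of each unit of subsidy.

Consumer share = 0.5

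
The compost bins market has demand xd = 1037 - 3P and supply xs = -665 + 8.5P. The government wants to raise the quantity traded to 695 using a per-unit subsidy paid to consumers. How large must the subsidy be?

At x = 695, invert demand for the buyer price: Pb = (1037 − 695)/3 = 114; invert supply for the seller price: Ps = (695 − (-665))/8.5 = 160.
The subsidy must fill the gap: s = Ps − Pb = 160 − 114 = 46.

Required subsidy s = 46 per unit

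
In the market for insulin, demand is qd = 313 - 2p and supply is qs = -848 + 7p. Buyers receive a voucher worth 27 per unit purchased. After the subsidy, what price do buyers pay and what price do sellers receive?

Buyers pay 108; sellers receive 135

Pre-subsidy: 313 - 2p = -848 + 7p gives p* = 129, q* = 55.
With the rebate, buyers effectively pay pb = ps − 27, where ps is the price sellers receive.
Demand in terms of ps becomes qd = 313 − 2(ps − 27) = 367 - 2ps. Setting this equal to supply: 367 - 2ps = -848 + 7ps, so ps = 135.
Buyers pay pb = 135 − 27 = 108; q' = -848 + 7·135 = 97.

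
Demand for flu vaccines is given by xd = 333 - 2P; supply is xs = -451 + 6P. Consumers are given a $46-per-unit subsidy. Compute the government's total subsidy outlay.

Pre-subsidy: 333 - 2P = -451 + 6P gives P* = 98, x* = 137.
With the rebate, buyers effectively pay Pb = Ps − 46, where Ps is the price sellers receive.
Demand in terms of Ps becomes xd = 333 − 2(Ps − 46) = 425 - 2Ps. Setting this equal to supply: 425 - 2Ps = -451 + 6Ps, so Ps = 109.5.
Buyers pay Pb = 109.5 − 46 = 63.5; x' = -451 + 6·109.5 = 206.
Government outlay = subsidy × quantity = 46 × 206 = 9476.

Government cost = $9476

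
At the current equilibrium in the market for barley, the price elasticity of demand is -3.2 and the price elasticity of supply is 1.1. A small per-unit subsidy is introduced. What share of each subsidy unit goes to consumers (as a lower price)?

For a small subsidy around the equilibrium, the benefit split depends on the relative slopes, which at a point are proportional to the elasticities.
Buyer share = εs/(εs + |εd|) = 1.1/(1.1 + 3.2) = 11/43; seller share = |εd|/(εs + |εd|) = 32/43.

Consumer share = 11/43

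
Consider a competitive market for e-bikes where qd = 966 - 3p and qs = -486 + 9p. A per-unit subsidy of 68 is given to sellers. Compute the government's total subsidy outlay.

Government cost = 51408

Pre-subsidy: 966 - 3p = -486 + 9p gives p* = 121, q* = 603.
With the subsidy, sellers receive ps = pb + 68 for each unit, where pb is the price buyers pay.
Supply in terms of pb becomes qs = -486 + 9(pb + 68) = 126 + 9pb. Setting this equal to demand: 966 - 3pb = 126 + 9pb, so pb = 70.
Sellers receive ps = 70 + 68 = 138; q' = 966 − 3·70 = 756.
Government outlay = subsidy × quantity = 68 × 756 = 51408.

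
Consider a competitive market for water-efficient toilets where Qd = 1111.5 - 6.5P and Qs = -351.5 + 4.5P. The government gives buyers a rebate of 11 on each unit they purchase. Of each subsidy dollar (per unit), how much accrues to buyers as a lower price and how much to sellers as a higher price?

Buyers gain 4.5 per unit; sellers gain 6.5 per unit

Pre-subsidy: 1111.5 - 6.5P = -351.5 + 4.5P gives P* = 133, Q* = 247.
With the rebate, buyers effectively pay Pb = Ps − 11, where Ps is the price sellers receive.
Demand in terms of Ps becomes Qd = 1111.5 − 6.5(Ps − 11) = 1183 - 6.5Ps. Setting this equal to supply: 1183 - 6.5Ps = -351.5 + 4.5Ps, so Ps = 139.5.
Buyers pay Pb = 139.5 − 11 = 128.5; Q' = -351.5 + 4.5·139.5 = 276.25.
Buyers' price falls by P* − Pb = 133 − 128.5 = 4.5; sellers' price rises by Ps − P* = 139.5 − 133 = 6.5.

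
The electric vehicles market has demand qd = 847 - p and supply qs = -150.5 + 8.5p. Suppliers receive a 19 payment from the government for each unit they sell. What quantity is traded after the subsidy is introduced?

Pre-subsidy: 847 - p = -150.5 + 8.5p gives p* = 105, q* = 742.
With the subsidy, sellers receive ps = pb + 19 for each unit, where pb is the price buyers pay.
Supply in terms of pb becomes qs = -150.5 + 8.5(pb + 19) = 11 + 8.5pb. Setting this equal to demand: 847 - pb = 11 + 8.5pb, so pb = 88.
Sellers receive ps = 88 + 19 = 107; q' = 847 − 1·88 = 759.

q' = 759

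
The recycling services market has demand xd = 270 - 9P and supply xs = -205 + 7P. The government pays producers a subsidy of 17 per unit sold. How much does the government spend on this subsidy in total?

Government cost = 1185.75

Pre-subsidy: 270 - 9P = -205 + 7P gives P* = 29.6875, x* = 2.8125.
With the subsidy, sellers receive Ps = Pb + 17 for each unit, where Pb is the price buyers pay.
Supply in terms of Pb becomes xs = -205 + 7(Pb + 17) = -86 + 7Pb. Setting this equal to demand: 270 - 9Pb = -86 + 7Pb, so Pb = 22.25.
Sellers receive Ps = 22.25 + 17 = 39.25; x' = 270 − 9·22.25 = 69.75.
Government outlay = subsidy × quantity = 17 × 69.75 = 1185.75.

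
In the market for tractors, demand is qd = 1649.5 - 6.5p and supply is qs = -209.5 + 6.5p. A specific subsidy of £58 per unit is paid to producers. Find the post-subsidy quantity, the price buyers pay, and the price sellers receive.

q' = 908.5; buyers pay £114; sellers receive £172

Pre-subsidy: 1649.5 - 6.5p = -209.5 + 6.5p gives p* = 143, q* = 720.
With the subsidy, sellers receive ps = pb + 58 for each unit, where pb is the price buyers pay.
Supply in terms of pb becomes qs = -209.5 + 6.5(pb + 58) = 167.5 + 6.5pb. Setting this equal to demand: 1649.5 - 6.5pb = 167.5 + 6.5pb, so pb = 114.
Sellers receive ps = 114 + 58 = 172; q' = 1649.5 − 6.5·114 = 908.5.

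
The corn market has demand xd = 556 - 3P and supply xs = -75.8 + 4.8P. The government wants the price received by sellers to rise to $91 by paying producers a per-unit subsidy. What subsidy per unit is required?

Required subsidy s = $26 per unit

At a seller price of 91, quantity supplied is -75.8 + 4.8·91 = 361.
Buyers absorb 361 only when they pay Pb with 556 − 3·Pb = 361, i.e. Pb = 65.
s = Ps − Pb = 91 − 65 = 26.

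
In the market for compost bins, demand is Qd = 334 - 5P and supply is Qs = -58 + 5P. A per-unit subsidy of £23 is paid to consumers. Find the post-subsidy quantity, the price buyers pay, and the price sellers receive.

Pre-subsidy: 334 - 5P = -58 + 5P gives P* = 39.2, Q* = 138.
With the rebate, buyers effectively pay Pb = Ps − 23, where Ps is the price sellers receive.
Demand in terms of Ps becomes Qd = 334 − 5(Ps − 23) = 449 - 5Ps. Setting this equal to supply: 449 - 5Ps = -58 + 5Ps, so Ps = 50.7.
Buyers pay Pb = 50.7 − 23 = 27.7; Q' = -58 + 5·50.7 = 195.5.

Q' = 195.5; buyers pay £27.7; sellers receive £50.7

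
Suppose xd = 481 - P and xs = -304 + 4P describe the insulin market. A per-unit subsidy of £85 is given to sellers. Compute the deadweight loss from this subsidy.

Pre-subsidy: 481 - P = -304 + 4P gives P* = 157, x* = 324.
With the subsidy, sellers receive Ps = Pb + 85 for each unit, where Pb is the price buyers pay.
Supply in terms of Pb becomes xs = -304 + 4(Pb + 85) = 36 + 4Pb. Setting this equal to demand: 481 - Pb = 36 + 4Pb, so Pb = 89.
Sellers receive Ps = 89 + 85 = 174; x' = 481 − 1·89 = 392.
The subsidy expands output by 392 − 324 = 68 past the efficient level; on those units the gap between marginal cost and willingness to pay runs from 0 up to 85.
DWL = ½ × 85 × 68 = 2890.

Deadweight loss = £2890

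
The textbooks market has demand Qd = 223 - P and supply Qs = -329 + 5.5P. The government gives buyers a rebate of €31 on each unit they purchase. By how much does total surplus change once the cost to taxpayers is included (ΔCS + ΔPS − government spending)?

Net change in total surplus = -10571/26

Pre-subsidy: 223 - P = -329 + 5.5P gives P* = 1104/13, Q* = 1795/13.
With the rebate, buyers effectively pay Pb = Ps − 31, where Ps is the price sellers receive.
Demand in terms of Ps becomes Qd = 223 − 1(Ps − 31) = 254 - Ps. Setting this equal to supply: 254 - Ps = -329 + 5.5Ps, so Ps = 1166/13.
Buyers pay Pb = 1166/13 − 31 = 763/13; Q' = -329 + 5.5·(1166/13) = 2136/13.
ΔCS = ½(1795/13 + 2136/13)(1104/13 − 763/13) = 1340471/338; ΔPS = ½(1795/13 + 2136/13)(1166/13 − 1104/13) = 121861/169.
Government spending = 31 × 2136/13 = 66216/13.
Net change = 1340471/338 + 121861/169 − 66216/13 = -10571/26. The loss equals the DWL triangle ½·31·341/13.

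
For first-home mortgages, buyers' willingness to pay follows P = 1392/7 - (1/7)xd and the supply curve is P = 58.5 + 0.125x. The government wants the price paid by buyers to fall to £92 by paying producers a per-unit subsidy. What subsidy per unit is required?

Required subsidy s = £60 per unit

At a buyer price of 92, quantity demanded is 1392 − 7·92 = 748.
Sellers supply 748 only when they receive Ps = 58.5 + 0.125·748 = 152.
s = Ps − Pb = 152 − 92 = 60.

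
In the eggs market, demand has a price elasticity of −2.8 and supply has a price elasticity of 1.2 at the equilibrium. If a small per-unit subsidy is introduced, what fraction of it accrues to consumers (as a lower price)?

For a small subsidy around the equilibrium, the benefit split depends on the relative slopes, which at a point are proportional to the elasticities.
Buyer share = εs/(εs + |εd|) = 1.2/(1.2 + 2.8) = 0.3; seller share = |εd|/(εs + |εd|) = 0.7.

Consumer share = 0.3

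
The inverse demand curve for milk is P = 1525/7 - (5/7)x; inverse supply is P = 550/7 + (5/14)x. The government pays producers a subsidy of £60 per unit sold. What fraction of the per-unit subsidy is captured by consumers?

Consumer share = 2/3

Pre-subsidy: 1525/7 - (5/7)x = 550/7 + (5/14)x gives x* = 130 and P* = 125.
With the subsidy, sellers receive Ps = Pb + 60 for each unit, where Pb is the price buyers pay.
On the curves, Pb = 1525/7 - (5/7)x and Ps = 550/7 + (5/14)x; the wedge Ps − Pb = 60 gives 550/7 + (5/14)x − (1525/7 - (5/7)x) = 60, so x' = 186.
Then Pb = 1525/7 − (5/7)·186 = 85 and Ps = 550/7 + (5/14)·186 = 145.
Buyers' price falls by P* − Pb = 125 − 85 = 40; sellers' price rises by Ps − P* = 145 − 125 = 20.
So consumers capture 40/60 = 2/3 of each unit of subsidy.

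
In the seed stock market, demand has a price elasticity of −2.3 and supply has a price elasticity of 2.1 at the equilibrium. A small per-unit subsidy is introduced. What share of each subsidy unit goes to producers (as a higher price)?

For a small subsidy around the equilibrium, the benefit split depends on the relative slopes, which at a point are proportional to the elasticities.
Buyer share = εs/(εs + |εd|) = 2.1/(2.1 + 2.3) = 21/44; seller share = |εd|/(εs + |εd|) = 23/44.
So producers capture 23/44 of the subsidy.

Producer share = 23/44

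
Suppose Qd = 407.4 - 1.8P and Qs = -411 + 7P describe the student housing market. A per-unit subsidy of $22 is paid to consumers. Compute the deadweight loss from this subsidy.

Deadweight loss = $346.5

Pre-subsidy: 407.4 - 1.8P = -411 + 7P gives P* = 93, Q* = 240.
With the rebate, buyers effectively pay Pb = Ps − 22, where Ps is the price sellers receive.
Demand in terms of Ps becomes Qd = 407.4 − 1.8(Ps − 22) = 447 - 1.8Ps. Setting this equal to supply: 447 - 1.8Ps = -411 + 7Ps, so Ps = 97.5.
Buyers pay Pb = 97.5 − 22 = 75.5; Q' = -411 + 7·97.5 = 271.5.
The subsidy expands output by 271.5 − 240 = 31.5 past the efficient level; on those units the gap between marginal cost and willingness to pay runs from 0 up to 22.
DWL = ½ × 22 × 31.5 = 346.5.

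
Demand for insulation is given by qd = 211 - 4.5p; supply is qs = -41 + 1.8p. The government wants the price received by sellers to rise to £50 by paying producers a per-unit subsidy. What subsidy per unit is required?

Required subsidy s = £14 per unit

At a seller price of 50, quantity supplied is -41 + 1.8·50 = 49.
Buyers absorb 49 only when they pay pb with 211 − 4.5·pb = 49, i.e. pb = 36.
s = ps − pb = 50 − 36 = 14.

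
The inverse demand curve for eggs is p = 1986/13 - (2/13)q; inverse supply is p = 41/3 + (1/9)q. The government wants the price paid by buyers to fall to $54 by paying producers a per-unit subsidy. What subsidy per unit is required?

At a buyer price of 54, quantity demanded is 993 − 6.5·54 = 642.
Sellers supply 642 only when they receive ps = 41/3 + (1/9)·642 = 85.
s = ps − pb = 85 − 54 = 31.

Required subsidy s = $31 per unit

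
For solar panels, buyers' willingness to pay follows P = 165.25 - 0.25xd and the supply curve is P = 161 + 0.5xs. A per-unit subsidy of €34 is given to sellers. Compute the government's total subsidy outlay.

Pre-subsidy: 165.25 - 0.25x = 161 + 0.5x gives x* = 17/3 and P* = 983/6.
With the subsidy, sellers receive Ps = Pb + 34 for each unit, where Pb is the price buyers pay.
On the curves, Pb = 165.25 - 0.25x and Ps = 161 + 0.5x; the wedge Ps − Pb = 34 gives 161 + 0.5x − (165.25 - 0.25x) = 34, so x' = 51.
Then Pb = 165.25 − 0.25·51 = 152.5 and Ps = 161 + 0.5·51 = 186.5.
Government outlay = subsidy × quantity = 34 × 51 = 1734.

Government cost = €1734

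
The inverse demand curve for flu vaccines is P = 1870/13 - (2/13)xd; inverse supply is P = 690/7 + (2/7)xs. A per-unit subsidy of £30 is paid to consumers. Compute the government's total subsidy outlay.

Government cost = £5137.5

Pre-subsidy: 1870/13 - (2/13)x = 690/7 + (2/7)x gives x* = 103 and P* = 128.
With the rebate, buyers effectively pay Pb = Ps − 30, where Ps is the price sellers receive.
On the curves, Pb = 1870/13 - (2/13)x and Ps = 690/7 + (2/7)x; the wedge Ps − Pb = 30 gives 690/7 + (2/7)x − (1870/13 - (2/13)x) = 30, so x' = 171.25.
Then Pb = 1870/13 − (2/13)·171.25 = 117.5 and Ps = 690/7 + (2/7)·171.25 = 147.5.
Government outlay = subsidy × quantity = 30 × 171.25 = 5137.5.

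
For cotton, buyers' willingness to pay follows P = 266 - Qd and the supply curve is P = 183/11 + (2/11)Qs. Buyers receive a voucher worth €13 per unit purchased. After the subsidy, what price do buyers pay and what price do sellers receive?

Buyers pay €44; sellers receive €57

Pre-subsidy: 266 - Q = 183/11 + (2/11)Q gives Q* = 211 and P* = 55.
With the rebate, buyers effectively pay Pb = Ps − 13, where Ps is the price sellers receive.
On the curves, Pb = 266 - Q and Ps = 183/11 + (2/11)Q; the wedge Ps − Pb = 13 gives 183/11 + (2/11)Q − (266 - Q) = 13, so Q' = 222.
Then Pb = 266 − 1·222 = 44 and Ps = 183/11 + (2/11)·222 = 57.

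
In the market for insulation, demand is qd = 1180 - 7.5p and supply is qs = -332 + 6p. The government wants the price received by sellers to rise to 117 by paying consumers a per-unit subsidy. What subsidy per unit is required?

Required subsidy s = 9 per unit

At a seller price of 117, quantity supplied is -332 + 6·117 = 370.
Buyers absorb 370 only when they pay pb with 1180 − 7.5·pb = 370, i.e. pb = 108.
s = ps − pb = 117 − 108 = 9.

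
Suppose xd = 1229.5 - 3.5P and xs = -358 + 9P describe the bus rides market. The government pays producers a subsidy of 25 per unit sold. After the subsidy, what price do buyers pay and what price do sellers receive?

Buyers pay 109; sellers receive 134

Pre-subsidy: 1229.5 - 3.5P = -358 + 9P gives P* = 127, x* = 785.
With the subsidy, sellers receive Ps = Pb + 25 for each unit, where Pb is the price buyers pay.
Supply in terms of Pb becomes xs = -358 + 9(Pb + 25) = -133 + 9Pb. Setting this equal to demand: 1229.5 - 3.5Pb = -133 + 9Pb, so Pb = 109.
Sellers receive Ps = 109 + 25 = 134; x' = 1229.5 − 3.5·109 = 848.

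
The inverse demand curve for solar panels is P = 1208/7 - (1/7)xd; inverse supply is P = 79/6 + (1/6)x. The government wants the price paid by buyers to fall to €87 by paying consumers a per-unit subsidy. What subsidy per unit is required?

Required subsidy s = €26 per unit

At a buyer price of 87, quantity demanded is 1208 − 7·87 = 599.
Sellers supply 599 only when they receive Ps = 79/6 + (1/6)·599 = 113.
s = Ps − Pb = 113 − 87 = 26.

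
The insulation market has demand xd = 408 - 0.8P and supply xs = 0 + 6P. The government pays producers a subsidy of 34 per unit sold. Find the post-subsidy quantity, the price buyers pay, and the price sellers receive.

x' = 384; buyers pay 30; sellers receive 64

Pre-subsidy: 408 - 0.8P = 0 + 6P gives P* = 60, x* = 360.
With the subsidy, sellers receive Ps = Pb + 34 for each unit, where Pb is the price buyers pay.
Supply in terms of Pb becomes xs = 0 + 6(Pb + 34) = 204 + 6Pb. Setting this equal to demand: 408 - 0.8Pb = 204 + 6Pb, so Pb = 30.
Sellers receive Ps = 30 + 34 = 64; x' = 408 − 0.8·30 = 384.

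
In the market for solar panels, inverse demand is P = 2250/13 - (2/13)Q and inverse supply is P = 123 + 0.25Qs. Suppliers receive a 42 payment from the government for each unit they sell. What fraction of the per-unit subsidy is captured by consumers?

Pre-subsidy: 2250/13 - (2/13)Q = 123 + 0.25Q gives Q* = 124 and P* = 154.
With the subsidy, sellers receive Ps = Pb + 42 for each unit, where Pb is the price buyers pay.
On the curves, Pb = 2250/13 - (2/13)Q and Ps = 123 + 0.25Q; the wedge Ps − Pb = 42 gives 123 + 0.25Q − (2250/13 - (2/13)Q) = 42, so Q' = 228.
Then Pb = 2250/13 − (2/13)·228 = 138 and Ps = 123 + 0.25·228 = 180.
Buyers' price falls by P* − Pb = 154 − 138 = 16; sellers' price rises by Ps − P* = 180 − 154 = 26.
So consumers capture 16/42 = 8/21 of each unit of subsidy.

Consumer share = 8/21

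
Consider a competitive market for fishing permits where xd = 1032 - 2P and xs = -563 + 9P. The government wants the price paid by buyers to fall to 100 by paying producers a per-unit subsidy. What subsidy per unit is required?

At a buyer price of 100, quantity demanded is 1032 − 2·100 = 832.
Sellers supply 832 only when they receive Ps with -563 + 9·Ps = 832, i.e. Ps = 155.
s = Ps − Pb = 155 − 100 = 55.

Required subsidy s = 55 per unit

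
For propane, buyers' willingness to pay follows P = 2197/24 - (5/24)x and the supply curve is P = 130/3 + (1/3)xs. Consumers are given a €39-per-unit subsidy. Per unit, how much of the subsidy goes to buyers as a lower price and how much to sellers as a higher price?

Pre-subsidy: 2197/24 - (5/24)x = 130/3 + (1/3)x gives x* = 89 and P* = 73.
With the rebate, buyers effectively pay Pb = Ps − 39, where Ps is the price sellers receive.
On the curves, Pb = 2197/24 - (5/24)x and Ps = 130/3 + (1/3)x; the wedge Ps − Pb = 39 gives 130/3 + (1/3)x − (2197/24 - (5/24)x) = 39, so x' = 161.
Then Pb = 2197/24 − (5/24)·161 = 58 and Ps = 130/3 + (1/3)·161 = 97.
Buyers' price falls by P* − Pb = 73 − 58 = 15; sellers' price rises by Ps − P* = 97 − 73 = 24.

Buyers gain €15 per unit; sellers gain €24 per unit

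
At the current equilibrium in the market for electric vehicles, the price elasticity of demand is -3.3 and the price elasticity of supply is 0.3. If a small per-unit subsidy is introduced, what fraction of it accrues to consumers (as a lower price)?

For a small subsidy around the equilibrium, the benefit split depends on the relative slopes, which at a point are proportional to the elasticities.
Buyer share = εs/(εs + |εd|) = 0.3/(0.3 + 3.3) = 1/12; seller share = |εd|/(εs + |εd|) = 11/12.

Consumer share = 1/12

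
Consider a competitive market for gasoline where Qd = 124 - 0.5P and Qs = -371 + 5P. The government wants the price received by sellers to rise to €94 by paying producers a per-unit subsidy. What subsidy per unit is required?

Required subsidy s = €44 per unit

At a seller price of 94, quantity supplied is -371 + 5·94 = 99.
Buyers absorb 99 only when they pay Pb with 124 − 0.5·Pb = 99, i.e. Pb = 50.
s = Ps − Pb = 94 − 50 = 44.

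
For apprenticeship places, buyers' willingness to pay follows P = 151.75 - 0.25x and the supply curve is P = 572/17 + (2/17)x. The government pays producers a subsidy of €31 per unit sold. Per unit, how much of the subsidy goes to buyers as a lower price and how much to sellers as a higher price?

Pre-subsidy: 151.75 - 0.25x = 572/17 + (2/17)x gives x* = 321.24 and P* = 71.44.
With the subsidy, sellers receive Ps = Pb + 31 for each unit, where Pb is the price buyers pay.
On the curves, Pb = 151.75 - 0.25x and Ps = 572/17 + (2/17)x; the wedge Ps − Pb = 31 gives 572/17 + (2/17)x − (151.75 - 0.25x) = 31, so x' = 405.56.
Then Pb = 151.75 − 0.25·405.56 = 50.36 and Ps = 572/17 + (2/17)·405.56 = 81.36.
Buyers' price falls by P* − Pb = 71.44 − 50.36 = 21.08; sellers' price rises by Ps − P* = 81.36 − 71.44 = 9.92.

Buyers gain €21.08 per unit; sellers gain €9.92 per unit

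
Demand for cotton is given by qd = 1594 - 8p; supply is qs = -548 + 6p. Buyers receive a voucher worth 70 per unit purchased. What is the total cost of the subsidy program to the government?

Government cost = 42700

Pre-subsidy: 1594 - 8p = -548 + 6p gives p* = 153, q* = 370.
With the rebate, buyers effectively pay pb = ps − 70, where ps is the price sellers receive.
Demand in terms of ps becomes qd = 1594 − 8(ps − 70) = 2154 - 8ps. Setting this equal to supply: 2154 - 8ps = -548 + 6ps, so ps = 193.
Buyers pay pb = 193 − 70 = 123; q' = -548 + 6·193 = 610.
Government outlay = subsidy × quantity = 70 × 610 = 42700.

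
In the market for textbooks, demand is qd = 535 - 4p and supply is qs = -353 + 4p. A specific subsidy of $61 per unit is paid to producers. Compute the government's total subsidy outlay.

Pre-subsidy: 535 - 4p = -353 + 4p gives p* = 111, q* = 91.
With the subsidy, sellers receive ps = pb + 61 for each unit, where pb is the price buyers pay.
Supply in terms of pb becomes qs = -353 + 4(pb + 61) = -109 + 4pb. Setting this equal to demand: 535 - 4pb = -109 + 4pb, so pb = 80.5.
Sellers receive ps = 80.5 + 61 = 141.5; q' = 535 − 4·80.5 = 213.
Government outlay = subsidy × quantity = 61 × 213 = 12993.

Government cost = $12993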